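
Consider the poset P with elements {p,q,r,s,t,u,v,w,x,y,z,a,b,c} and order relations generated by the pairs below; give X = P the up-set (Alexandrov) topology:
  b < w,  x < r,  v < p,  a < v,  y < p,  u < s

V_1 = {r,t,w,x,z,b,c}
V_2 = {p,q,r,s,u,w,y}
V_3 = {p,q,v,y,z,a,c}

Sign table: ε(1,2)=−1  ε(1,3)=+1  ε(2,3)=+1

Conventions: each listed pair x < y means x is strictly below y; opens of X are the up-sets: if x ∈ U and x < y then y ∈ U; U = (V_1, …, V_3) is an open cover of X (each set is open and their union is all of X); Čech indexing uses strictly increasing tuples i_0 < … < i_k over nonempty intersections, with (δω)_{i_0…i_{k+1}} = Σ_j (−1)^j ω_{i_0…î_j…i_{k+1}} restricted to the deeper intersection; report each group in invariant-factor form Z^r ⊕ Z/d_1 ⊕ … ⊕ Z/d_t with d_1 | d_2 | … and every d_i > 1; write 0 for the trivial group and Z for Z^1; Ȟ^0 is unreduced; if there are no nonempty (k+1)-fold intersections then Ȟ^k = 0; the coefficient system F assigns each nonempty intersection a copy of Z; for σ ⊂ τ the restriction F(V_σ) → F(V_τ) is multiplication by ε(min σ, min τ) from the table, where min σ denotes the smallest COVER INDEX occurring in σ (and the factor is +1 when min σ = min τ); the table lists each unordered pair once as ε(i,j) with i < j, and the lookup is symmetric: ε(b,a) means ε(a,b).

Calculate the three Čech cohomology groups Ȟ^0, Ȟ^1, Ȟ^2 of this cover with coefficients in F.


Ȟ^0(U;F) ≅ 0, Ȟ^1(U;F) ≅ Z/2 and Ȟ^2(U;F) ≅ 0

intersection data:
  V12={r,w} V13={z,c} V23={p,q,y}
C dims 3,3; δ0: rk 3, SNF 1^2·2
Ȟ^0 = (3 − 3) − 0 = 0, so Ȟ^0 ≅ 0
Ȟ^1 = (3 − 0) − 3 = 0 plus torsion [2], so Ȟ^1 ≅ Z/2
Ȟ^2 = (0 − 0) − 0 = 0, so Ȟ^2 ≅ 0


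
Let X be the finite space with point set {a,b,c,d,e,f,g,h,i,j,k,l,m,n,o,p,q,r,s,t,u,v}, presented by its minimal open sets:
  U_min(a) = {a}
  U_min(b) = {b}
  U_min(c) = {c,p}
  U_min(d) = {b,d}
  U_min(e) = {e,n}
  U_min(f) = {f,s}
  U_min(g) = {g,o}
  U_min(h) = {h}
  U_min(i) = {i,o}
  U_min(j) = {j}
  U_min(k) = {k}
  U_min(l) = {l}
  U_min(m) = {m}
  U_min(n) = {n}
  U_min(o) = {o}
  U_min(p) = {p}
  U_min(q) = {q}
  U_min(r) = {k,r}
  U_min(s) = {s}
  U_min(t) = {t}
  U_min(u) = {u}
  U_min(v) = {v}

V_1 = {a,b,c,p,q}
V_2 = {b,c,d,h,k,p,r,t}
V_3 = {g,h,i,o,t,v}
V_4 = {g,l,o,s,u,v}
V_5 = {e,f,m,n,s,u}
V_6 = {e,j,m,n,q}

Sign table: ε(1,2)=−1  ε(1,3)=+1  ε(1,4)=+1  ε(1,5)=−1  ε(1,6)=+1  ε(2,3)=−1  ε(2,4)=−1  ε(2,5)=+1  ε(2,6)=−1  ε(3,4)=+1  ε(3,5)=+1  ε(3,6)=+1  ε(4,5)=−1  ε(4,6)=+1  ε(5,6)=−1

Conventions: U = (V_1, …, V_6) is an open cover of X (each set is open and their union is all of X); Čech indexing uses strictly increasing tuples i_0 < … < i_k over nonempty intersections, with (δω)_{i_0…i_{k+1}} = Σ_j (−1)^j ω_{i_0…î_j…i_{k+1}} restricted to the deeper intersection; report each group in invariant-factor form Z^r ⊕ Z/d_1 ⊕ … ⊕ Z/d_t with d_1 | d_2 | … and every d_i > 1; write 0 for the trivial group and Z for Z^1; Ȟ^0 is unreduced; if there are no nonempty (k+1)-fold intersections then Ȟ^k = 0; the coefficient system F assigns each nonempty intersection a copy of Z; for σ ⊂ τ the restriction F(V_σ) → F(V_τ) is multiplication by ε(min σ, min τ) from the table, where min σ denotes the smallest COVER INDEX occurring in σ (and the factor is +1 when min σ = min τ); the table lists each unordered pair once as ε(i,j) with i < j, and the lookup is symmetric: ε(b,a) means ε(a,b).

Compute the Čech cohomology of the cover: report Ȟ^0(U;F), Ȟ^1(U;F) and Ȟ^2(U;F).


Ȟ^0 ≅ Z; Ȟ^1 ≅ Z; Ȟ^2 ≅ 0

nonempty intersections:
  V12={b,c,p} V16={q} V23={h,t} V34={g,o,v} V45={s,u} V56={e,m,n}
C dims 6,6; δ0: rk 5, SNF 1^5
Ȟ^0: (6−5)−0=1 ⇒ Z
Ȟ^1: (6−0)−5=1 ⇒ Z
Ȟ^2: (0−0)−0=0 ⇒ 0


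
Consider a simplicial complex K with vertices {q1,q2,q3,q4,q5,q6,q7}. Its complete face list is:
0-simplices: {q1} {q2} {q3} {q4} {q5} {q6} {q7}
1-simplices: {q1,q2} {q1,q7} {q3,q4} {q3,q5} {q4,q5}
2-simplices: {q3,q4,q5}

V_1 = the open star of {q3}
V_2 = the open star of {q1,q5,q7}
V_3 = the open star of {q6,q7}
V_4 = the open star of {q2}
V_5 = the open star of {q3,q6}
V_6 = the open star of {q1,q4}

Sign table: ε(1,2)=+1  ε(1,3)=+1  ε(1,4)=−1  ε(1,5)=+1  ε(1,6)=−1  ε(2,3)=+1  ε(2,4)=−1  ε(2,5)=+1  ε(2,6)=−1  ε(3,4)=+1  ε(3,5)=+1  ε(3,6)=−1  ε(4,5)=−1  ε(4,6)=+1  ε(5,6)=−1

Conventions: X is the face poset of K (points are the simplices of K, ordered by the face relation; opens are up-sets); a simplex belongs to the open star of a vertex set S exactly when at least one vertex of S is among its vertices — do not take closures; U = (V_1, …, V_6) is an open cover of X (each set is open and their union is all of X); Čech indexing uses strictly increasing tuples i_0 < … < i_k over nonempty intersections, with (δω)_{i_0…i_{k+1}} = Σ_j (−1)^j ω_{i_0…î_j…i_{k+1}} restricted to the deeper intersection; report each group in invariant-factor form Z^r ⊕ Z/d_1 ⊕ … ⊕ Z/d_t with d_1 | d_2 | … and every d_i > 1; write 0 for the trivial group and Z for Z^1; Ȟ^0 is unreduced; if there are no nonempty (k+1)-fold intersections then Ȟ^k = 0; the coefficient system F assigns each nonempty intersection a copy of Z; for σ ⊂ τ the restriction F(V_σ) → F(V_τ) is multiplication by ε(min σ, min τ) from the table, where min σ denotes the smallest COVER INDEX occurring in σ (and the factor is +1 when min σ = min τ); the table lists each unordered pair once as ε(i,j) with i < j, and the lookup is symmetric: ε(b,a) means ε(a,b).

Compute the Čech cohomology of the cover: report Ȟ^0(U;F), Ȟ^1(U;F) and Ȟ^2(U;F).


Ȟ^0(U;F) ≅ Z, Ȟ^1(U;F) ≅ Z and Ȟ^2(U;F) ≅ 0

nerve of the cover:
  V1={{q3},{q3,q4},{q3,q5},{q3,q4,q5}} V2={{q1},{q5},{q7},{q1,q2},{q1,q7},{q3,q5},{q4,q5},{q3,q4,q5}} V3={{q6},{q7},{q1,q7}} V4={{q2},{q1,q2}} V5={{q3},{q6},{q3,q4},{q3,q5},{q3,q4,q5}} V6={{q1},{q4},{q1,q2},{q1,q7},{q3,q4},{q4,q5},{q3,q4,q5}}
  V12={{q3,q5},{q3,q4,q5}} V15={{q3},{q3,q4},{q3,q5},{q3,q4,q5}} V16={{q3,q4},{q3,q4,q5}} V23={{q7},{q1,q7}} V24={{q1,q2}} V25={{q3,q5},{q3,q4,q5}} V26={{q1},{q1,q2},{q1,q7},{q4,q5},{q3,q4,q5}} V35={{q6}} V36={{q1,q7}} V46={{q1,q2}} V56={{q3,q4},{q3,q4,q5}}
  V125={{q3,q5},{q3,q4,q5}} V126={{q3,q4,q5}} V156={{q3,q4},{q3,q4,q5}} V236={{q1,q7}} V246={{q1,q2}} V256={{q3,q4,q5}}
  V1256={{q3,q4,q5}}
C dims 6,11,6,1; δ0: rk 5, SNF 1^5; δ1: rk 5, SNF 1^5; δ2: rk 1, SNF 1^1
Ȟ^0 = (6 − 5) − 0 = 1, so Ȟ^0 ≅ Z
Ȟ^1 = (11 − 5) − 5 = 1, so Ȟ^1 ≅ Z
Ȟ^2 = (6 − 1) − 5 = 0, so Ȟ^2 ≅ 0


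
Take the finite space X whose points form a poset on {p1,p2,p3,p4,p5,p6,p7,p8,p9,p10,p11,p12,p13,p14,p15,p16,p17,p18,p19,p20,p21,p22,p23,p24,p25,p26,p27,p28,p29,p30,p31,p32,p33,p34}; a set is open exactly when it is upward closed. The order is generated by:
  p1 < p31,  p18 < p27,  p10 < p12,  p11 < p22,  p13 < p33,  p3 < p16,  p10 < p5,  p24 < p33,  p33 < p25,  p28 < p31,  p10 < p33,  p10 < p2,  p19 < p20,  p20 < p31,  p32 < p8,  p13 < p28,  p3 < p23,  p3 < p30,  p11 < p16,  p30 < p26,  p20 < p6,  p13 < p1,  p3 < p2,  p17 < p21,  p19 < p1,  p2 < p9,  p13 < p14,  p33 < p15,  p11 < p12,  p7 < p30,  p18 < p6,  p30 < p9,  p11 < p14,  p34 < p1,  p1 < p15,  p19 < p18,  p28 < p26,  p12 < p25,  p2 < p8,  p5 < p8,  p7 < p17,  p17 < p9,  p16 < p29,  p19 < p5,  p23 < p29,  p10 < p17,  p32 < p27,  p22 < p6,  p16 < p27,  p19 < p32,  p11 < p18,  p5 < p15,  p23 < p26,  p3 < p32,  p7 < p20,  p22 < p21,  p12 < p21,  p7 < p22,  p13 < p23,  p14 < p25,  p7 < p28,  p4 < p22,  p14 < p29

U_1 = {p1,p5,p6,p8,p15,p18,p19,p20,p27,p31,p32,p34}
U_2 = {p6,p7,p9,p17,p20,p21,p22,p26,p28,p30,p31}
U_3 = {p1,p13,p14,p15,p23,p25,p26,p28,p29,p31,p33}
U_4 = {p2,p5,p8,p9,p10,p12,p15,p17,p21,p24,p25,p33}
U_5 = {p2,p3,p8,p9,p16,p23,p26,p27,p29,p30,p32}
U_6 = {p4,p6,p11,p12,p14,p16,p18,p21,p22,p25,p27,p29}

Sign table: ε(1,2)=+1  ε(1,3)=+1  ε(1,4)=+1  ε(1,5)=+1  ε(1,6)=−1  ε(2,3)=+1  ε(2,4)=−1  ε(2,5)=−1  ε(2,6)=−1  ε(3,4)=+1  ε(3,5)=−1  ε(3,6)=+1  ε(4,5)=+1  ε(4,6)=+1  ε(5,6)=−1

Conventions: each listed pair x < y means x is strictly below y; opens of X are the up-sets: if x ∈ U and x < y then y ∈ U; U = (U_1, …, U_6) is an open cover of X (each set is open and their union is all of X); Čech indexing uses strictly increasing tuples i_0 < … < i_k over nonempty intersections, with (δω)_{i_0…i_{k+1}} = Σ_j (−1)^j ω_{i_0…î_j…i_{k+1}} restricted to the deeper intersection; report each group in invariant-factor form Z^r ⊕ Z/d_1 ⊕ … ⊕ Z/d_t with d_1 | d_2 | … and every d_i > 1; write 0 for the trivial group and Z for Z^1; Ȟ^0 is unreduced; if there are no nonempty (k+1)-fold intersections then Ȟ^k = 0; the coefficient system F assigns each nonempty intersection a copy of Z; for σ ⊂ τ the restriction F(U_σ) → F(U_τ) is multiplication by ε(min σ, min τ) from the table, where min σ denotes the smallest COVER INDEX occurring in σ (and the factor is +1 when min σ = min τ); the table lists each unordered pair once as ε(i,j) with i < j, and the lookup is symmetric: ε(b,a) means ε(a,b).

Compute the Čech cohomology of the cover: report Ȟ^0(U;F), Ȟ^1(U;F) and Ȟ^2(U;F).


intersection data:
  U12={p6,p20,p31} U13={p1,p15,p31} U14={p5,p8,p15} U15={p8,p27,p32} U16={p6,p18,p27} U23={p26,p28,p31} U24={p9,p17,p21} U25={p9,p26,p30} U26={p6,p21,p22} U34={p15,p25,p33} U35={p23,p26,p29} U36={p14,p25,p29} U45={p2,p8,p9} U46={p12,p21,p25} U56={p16,p27,p29}
  U123={p31} U126={p6} U134={p15} U145={p8} U156={p27} U235={p26} U245={p9} U246={p21} U346={p25} U356={p29}
C dims 6,15,10; δ0: rk 6, SNF 1^5·2; δ1: rk 9, SNF 1^9
Ȟ^0 = (6 − 6) − 0 = 0, so Ȟ^0 ≅ 0
Ȟ^1 = (15 − 9) − 6 = 0 plus torsion [2], so Ȟ^1 ≅ Z/2
Ȟ^2 = (10 − 0) − 9 = 1, so Ȟ^2 ≅ Z

Ȟ^0(U;F) ≅ 0; Ȟ^1(U;F) ≅ Z/2; Ȟ^2(U;F) ≅ Z


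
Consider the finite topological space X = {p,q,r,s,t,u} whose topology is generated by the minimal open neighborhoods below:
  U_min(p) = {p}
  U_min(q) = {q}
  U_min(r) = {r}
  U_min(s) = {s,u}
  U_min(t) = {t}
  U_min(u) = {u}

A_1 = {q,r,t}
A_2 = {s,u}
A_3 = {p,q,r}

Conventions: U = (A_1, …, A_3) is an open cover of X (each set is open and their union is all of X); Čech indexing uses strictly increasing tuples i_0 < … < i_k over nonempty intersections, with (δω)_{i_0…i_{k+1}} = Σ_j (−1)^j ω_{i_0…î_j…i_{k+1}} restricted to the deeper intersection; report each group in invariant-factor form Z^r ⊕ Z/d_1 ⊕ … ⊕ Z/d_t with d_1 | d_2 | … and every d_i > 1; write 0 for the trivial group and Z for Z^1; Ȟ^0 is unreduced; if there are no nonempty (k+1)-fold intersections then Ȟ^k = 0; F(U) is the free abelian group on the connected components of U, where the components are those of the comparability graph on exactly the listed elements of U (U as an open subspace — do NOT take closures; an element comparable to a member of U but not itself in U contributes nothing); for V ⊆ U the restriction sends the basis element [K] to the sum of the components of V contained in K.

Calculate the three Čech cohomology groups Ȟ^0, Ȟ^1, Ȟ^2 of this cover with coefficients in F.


Ȟ^0(U;F) ≅ Z^5, Ȟ^1(U;F) ≅ 0 and Ȟ^2(U;F) ≅ 0

nerve of the cover:
  A13={q,r}
components per intersection:
  A1: {q} {r} {t}
  A2: {s,u}
  A3: {p} {q} {r}
  A13: {q} {r}
C dims 7,2; δ0: rk 2, SNF 1^2
Ȟ^0 = (7 − 2) − 0 = 5, so Ȟ^0 ≅ Z^5
Ȟ^1 = (2 − 0) − 2 = 0, so Ȟ^1 ≅ 0
Ȟ^2 = (0 − 0) − 0 = 0, so Ȟ^2 ≅ 0


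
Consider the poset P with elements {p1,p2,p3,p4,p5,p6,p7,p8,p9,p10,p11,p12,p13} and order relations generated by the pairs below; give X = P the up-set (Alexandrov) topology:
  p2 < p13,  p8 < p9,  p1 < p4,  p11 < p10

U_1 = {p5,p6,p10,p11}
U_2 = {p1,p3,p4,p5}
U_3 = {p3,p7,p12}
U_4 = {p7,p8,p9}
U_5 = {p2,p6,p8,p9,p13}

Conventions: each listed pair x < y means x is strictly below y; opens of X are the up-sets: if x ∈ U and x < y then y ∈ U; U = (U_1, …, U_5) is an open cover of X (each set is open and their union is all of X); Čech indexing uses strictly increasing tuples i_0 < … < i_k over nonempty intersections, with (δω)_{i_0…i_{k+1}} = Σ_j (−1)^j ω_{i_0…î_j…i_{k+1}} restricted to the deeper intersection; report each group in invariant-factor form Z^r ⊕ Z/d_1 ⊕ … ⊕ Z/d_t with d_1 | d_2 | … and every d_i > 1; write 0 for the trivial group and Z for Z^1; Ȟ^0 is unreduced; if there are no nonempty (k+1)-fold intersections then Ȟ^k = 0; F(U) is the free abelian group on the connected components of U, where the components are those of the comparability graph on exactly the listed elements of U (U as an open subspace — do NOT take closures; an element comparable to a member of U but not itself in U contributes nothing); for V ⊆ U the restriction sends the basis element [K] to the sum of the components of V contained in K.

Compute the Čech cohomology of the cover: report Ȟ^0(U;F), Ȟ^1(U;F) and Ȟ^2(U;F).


nonempty intersections:
  U12={p5} U15={p6} U23={p3} U34={p7} U45={p8,p9}
components per intersection:
  U1: {p5} {p6} {p10,p11}
  U2: {p1,p4} {p3} {p5}
  U3: {p3} {p7} {p12}
  U4: {p7} {p8,p9}
  U5: {p2,p13} {p6} {p8,p9}
  U12: {p5}
  U15: {p6}
  U23: {p3}
  U34: {p7}
  U45: {p8,p9}
C dims 14,5; δ0: rk 5, SNF 1^5
Ȟ^0: (14−5)−0=9 ⇒ Z^9
Ȟ^1: (5−0)−5=0 ⇒ 0
Ȟ^2: (0−0)−0=0 ⇒ 0

Ȟ^0 = Z^9,  Ȟ^1 = 0,  Ȟ^2 = 0


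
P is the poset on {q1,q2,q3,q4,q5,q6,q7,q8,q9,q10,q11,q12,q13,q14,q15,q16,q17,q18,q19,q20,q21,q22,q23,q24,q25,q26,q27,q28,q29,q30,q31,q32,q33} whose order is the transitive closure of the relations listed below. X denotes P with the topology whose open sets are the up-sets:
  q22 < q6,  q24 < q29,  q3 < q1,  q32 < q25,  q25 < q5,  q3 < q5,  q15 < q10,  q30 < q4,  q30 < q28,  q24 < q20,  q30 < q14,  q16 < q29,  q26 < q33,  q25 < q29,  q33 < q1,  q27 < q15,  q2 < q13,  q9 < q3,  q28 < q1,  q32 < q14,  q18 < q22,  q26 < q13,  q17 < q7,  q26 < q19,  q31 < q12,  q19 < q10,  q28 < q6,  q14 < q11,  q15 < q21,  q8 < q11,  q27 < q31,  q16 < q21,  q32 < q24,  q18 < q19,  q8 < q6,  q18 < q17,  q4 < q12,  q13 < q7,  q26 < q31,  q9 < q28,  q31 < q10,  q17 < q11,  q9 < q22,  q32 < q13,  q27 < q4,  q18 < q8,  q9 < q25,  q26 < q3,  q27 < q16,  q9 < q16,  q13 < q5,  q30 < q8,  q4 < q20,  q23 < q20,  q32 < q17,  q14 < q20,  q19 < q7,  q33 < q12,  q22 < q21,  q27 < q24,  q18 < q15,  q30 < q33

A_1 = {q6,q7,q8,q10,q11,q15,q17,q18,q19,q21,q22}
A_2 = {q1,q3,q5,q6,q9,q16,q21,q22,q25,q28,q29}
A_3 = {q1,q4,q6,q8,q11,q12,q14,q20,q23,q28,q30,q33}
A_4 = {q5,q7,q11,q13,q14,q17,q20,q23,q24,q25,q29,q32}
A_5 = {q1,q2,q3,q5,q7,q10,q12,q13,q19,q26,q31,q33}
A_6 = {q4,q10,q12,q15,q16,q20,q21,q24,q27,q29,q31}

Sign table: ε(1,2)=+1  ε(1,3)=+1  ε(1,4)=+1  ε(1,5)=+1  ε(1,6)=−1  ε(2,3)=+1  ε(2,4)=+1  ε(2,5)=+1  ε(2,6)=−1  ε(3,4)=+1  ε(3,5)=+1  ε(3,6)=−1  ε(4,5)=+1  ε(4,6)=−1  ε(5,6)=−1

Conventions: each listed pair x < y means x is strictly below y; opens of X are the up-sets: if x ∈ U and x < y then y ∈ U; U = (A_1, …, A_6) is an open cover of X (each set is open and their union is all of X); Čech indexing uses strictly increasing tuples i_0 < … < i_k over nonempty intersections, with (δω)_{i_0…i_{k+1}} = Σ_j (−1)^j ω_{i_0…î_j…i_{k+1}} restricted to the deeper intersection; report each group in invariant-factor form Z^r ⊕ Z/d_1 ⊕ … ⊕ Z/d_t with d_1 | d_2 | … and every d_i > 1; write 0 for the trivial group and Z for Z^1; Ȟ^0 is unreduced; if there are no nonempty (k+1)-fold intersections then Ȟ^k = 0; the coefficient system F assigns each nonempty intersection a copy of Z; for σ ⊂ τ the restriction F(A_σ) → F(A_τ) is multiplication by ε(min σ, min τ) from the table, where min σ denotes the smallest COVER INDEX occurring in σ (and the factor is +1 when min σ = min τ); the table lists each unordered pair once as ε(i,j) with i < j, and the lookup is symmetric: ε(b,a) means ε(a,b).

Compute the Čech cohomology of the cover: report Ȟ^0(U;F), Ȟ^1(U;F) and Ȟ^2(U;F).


Ȟ^0(U;F) ≅ Z; Ȟ^1(U;F) ≅ 0; Ȟ^2(U;F) ≅ Z/2

nerve simplices:
  A12={q6,q21,q22} A13={q6,q8,q11} A14={q7,q11,q17} A15={q7,q10,q19} A16={q10,q15,q21} A23={q1,q6,q28} A24={q5,q25,q29} A25={q1,q3,q5} A26={q16,q21,q29} A34={q11,q14,q20,q23} A35={q1,q12,q33} A36={q4,q12,q20} A45={q5,q7,q13} A46={q20,q24,q29} A56={q10,q12,q31}
  A123={q6} A126={q21} A134={q11} A145={q7} A156={q10} A235={q1} A245={q5} A246={q29} A346={q20} A356={q12}
C dims 6,15,10; δ0: rk 5, SNF 1^5; δ1: rk 10, SNF 1^9·2
degree 0: 6−5−0 = 1 → Ȟ^0 ≅ Z
degree 1: 15−10−5 = 0 → Ȟ^1 ≅ 0
degree 2: 10−0−10 = 0 plus torsion [2] → Ȟ^2 ≅ Z/2


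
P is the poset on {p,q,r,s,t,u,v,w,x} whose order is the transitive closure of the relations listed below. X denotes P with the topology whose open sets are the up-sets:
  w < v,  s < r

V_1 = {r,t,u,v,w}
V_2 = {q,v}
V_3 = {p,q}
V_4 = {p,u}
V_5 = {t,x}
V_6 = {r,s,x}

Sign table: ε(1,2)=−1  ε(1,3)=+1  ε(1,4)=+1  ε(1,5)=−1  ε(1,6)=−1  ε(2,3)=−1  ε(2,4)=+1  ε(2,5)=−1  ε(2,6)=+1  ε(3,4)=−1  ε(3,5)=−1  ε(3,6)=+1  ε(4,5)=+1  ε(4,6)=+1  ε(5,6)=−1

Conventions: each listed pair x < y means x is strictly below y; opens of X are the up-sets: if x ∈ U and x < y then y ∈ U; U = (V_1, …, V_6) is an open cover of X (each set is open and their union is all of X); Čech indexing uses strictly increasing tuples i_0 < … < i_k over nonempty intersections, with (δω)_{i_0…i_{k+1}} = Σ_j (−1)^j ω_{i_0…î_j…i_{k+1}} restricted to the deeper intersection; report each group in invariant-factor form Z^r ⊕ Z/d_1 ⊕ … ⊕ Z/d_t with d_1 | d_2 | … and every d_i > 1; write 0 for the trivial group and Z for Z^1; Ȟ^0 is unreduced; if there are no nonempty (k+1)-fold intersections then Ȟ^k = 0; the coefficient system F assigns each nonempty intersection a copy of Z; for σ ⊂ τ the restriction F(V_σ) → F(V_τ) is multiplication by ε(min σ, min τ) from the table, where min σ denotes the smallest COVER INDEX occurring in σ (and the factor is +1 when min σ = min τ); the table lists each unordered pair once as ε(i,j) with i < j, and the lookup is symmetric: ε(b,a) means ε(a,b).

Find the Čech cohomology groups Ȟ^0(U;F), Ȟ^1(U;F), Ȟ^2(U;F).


Ȟ^0 ≅ 0,  Ȟ^1 ≅ Z ⊕ Z/2,  Ȟ^2 ≅ 0

nonempty overlaps:
  V12={v} V14={u} V15={t} V16={r} V23={q} V34={p} V56={x}
C dims 6,7; δ0: rk 6, SNF 1^5·2
degree 0: 6−6−0 = 0 → Ȟ^0 ≅ 0
degree 1: 7−0−6 = 1 plus torsion [2] → Ȟ^1 ≅ Z ⊕ Z/2
degree 2: 0−0−0 = 0 → Ȟ^2 ≅ 0


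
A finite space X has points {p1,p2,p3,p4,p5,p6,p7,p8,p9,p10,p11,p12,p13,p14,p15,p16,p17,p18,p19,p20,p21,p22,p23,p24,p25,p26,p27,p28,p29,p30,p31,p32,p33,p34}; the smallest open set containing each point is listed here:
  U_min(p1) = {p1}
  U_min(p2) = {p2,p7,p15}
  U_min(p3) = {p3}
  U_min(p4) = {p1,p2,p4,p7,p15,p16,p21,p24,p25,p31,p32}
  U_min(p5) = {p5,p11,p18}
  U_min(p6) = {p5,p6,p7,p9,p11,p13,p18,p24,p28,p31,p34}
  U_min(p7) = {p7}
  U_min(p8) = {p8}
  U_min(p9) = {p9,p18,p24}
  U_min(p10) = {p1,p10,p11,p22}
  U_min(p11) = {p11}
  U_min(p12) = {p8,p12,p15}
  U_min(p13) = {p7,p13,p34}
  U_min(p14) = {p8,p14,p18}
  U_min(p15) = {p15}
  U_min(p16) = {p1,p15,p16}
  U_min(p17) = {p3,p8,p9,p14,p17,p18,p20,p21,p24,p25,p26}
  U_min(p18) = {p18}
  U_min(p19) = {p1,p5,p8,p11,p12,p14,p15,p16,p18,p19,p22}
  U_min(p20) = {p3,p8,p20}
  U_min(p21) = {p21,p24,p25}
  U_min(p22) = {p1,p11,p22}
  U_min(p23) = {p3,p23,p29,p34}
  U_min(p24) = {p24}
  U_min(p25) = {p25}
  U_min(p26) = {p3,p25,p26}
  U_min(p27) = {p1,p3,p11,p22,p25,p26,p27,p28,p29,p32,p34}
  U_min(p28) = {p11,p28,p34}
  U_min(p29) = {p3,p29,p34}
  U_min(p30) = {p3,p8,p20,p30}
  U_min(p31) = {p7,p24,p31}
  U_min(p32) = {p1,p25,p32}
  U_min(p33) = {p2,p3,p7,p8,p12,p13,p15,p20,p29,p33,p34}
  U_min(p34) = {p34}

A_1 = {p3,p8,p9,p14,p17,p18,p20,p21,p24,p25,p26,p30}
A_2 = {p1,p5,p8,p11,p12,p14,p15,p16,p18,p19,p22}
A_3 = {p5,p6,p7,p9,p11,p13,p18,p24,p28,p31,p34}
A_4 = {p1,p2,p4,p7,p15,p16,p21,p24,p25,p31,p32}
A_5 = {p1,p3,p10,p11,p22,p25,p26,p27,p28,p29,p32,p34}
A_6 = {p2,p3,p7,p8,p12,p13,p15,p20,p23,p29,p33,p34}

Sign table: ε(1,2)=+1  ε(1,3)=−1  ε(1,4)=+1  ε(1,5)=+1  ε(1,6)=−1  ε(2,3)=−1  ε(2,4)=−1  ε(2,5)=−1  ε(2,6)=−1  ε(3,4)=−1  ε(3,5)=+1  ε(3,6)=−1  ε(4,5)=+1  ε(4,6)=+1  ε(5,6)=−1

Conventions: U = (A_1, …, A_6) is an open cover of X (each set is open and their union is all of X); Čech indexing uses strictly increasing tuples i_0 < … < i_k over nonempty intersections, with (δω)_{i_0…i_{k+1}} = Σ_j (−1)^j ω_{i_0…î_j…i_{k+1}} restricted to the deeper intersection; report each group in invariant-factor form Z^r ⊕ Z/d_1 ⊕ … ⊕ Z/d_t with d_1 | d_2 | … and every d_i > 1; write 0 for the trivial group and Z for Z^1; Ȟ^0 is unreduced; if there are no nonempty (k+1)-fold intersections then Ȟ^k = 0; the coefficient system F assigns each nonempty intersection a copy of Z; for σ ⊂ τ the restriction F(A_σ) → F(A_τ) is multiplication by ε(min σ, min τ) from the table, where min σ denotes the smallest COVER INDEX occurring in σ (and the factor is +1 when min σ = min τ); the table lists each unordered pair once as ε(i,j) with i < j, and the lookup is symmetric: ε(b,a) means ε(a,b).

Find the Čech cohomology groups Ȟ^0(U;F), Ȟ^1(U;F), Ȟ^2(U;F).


nonempty intersections:
  A12={p8,p14,p18} A13={p9,p18,p24} A14={p21,p24,p25} A15={p3,p25,p26} A16={p3,p8,p20} A23={p5,p11,p18} A24={p1,p15,p16} A25={p1,p11,p22} A26={p8,p12,p15} A34={p7,p24,p31} A35={p11,p28,p34} A36={p7,p13,p34} A45={p1,p25,p32} A46={p2,p7,p15} A56={p3,p29,p34}
  A123={p18} A126={p8} A134={p24} A145={p25} A156={p3} A235={p11} A245={p1} A246={p15} A346={p7} A356={p34}
C dims 6,15,10; δ0: rk 6, SNF 1^5·2; δ1: rk 9, SNF 1^9
Ȟ^0: (6−6)−0=0 ⇒ 0
Ȟ^1: (15−9)−6=0 plus torsion [2] ⇒ Z/2
Ȟ^2: (10−0)−9=1 ⇒ Z

Ȟ^0(U;F) ≅ 0,  Ȟ^1(U;F) ≅ Z/2,  Ȟ^2(U;F) ≅ Z


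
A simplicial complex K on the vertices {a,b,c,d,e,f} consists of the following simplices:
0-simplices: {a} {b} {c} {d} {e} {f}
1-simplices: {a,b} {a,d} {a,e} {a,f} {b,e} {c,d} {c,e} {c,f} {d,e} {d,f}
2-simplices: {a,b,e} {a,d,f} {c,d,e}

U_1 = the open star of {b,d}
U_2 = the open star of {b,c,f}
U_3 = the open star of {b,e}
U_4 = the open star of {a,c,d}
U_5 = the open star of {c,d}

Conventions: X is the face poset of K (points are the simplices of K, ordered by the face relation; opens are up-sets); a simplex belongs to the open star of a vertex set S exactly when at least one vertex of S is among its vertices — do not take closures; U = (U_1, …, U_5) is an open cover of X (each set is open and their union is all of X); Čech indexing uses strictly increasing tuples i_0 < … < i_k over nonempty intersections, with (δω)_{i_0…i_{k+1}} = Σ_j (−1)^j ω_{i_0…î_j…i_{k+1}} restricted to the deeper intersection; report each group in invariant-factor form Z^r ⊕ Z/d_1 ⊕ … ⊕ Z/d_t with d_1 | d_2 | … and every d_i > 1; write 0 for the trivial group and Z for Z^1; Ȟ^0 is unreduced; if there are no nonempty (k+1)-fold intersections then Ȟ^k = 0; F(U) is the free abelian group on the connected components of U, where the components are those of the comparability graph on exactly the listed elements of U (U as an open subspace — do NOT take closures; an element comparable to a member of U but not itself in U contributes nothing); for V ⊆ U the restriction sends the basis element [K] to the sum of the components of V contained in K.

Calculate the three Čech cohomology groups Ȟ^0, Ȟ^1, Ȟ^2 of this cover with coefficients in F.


nerve simplices:
  U1={{b},{d},{a,b},{a,d},{b,e},{c,d},{d,e},{d,f},{a,b,e},{a,d,f},{c,d,e}} U2={{b},{c},{f},{a,b},{a,f},{b,e},{c,d},{c,e},{c,f},{d,f},{a,b,e},{a,d,f},{c,d,e}} U3={{b},{e},{a,b},{a,e},{b,e},{c,e},{d,e},{a,b,e},{c,d,e}} U4={{a},{c},{d},{a,b},{a,d},{a,e},{a,f},{c,d},{c,e},{c,f},{d,e},{d,f},{a,b,e},{a,d,f},{c,d,e}} U5={{c},{d},{a,d},{c,d},{c,e},{c,f},{d,e},{d,f},{a,d,f},{c,d,e}}
  U12={{b},{a,b},{b,e},{c,d},{d,f},{a,b,e},{a,d,f},{c,d,e}} U13={{b},{a,b},{b,e},{d,e},{a,b,e},{c,d,e}} U14={{d},{a,b},{a,d},{c,d},{d,e},{d,f},{a,b,e},{a,d,f},{c,d,e}} U15={{d},{a,d},{c,d},{d,e},{d,f},{a,d,f},{c,d,e}} U23={{b},{a,b},{b,e},{c,e},{a,b,e},{c,d,e}} U24={{c},{a,b},{a,f},{c,d},{c,e},{c,f},{d,f},{a,b,e},{a,d,f},{c,d,e}} U25={{c},{c,d},{c,e},{c,f},{d,f},{a,d,f},{c,d,e}} U34={{a,b},{a,e},{c,e},{d,e},{a,b,e},{c,d,e}} U35={{c,e},{d,e},{c,d,e}} U45={{c},{d},{a,d},{c,d},{c,e},{c,f},{d,e},{d,f},{a,d,f},{c,d,e}}
  U123={{b},{a,b},{b,e},{a,b,e},{c,d,e}} U124={{a,b},{c,d},{d,f},{a,b,e},{a,d,f},{c,d,e}} U125={{c,d},{d,f},{a,d,f},{c,d,e}} U134={{a,b},{d,e},{a,b,e},{c,d,e}} U135={{d,e},{c,d,e}} U145={{d},{a,d},{c,d},{d,e},{d,f},{a,d,f},{c,d,e}} U234={{a,b},{c,e},{a,b,e},{c,d,e}} U235={{c,e},{c,d,e}} U245={{c},{c,d},{c,e},{c,f},{d,f},{a,d,f},{c,d,e}} U345={{c,e},{d,e},{c,d,e}}
  U1234={{a,b},{a,b,e},{c,d,e}} U1235={{c,d,e}} U1245={{c,d},{d,f},{a,d,f},{c,d,e}} U1345={{d,e},{c,d,e}} U2345={{c,e},{c,d,e}}
  U12345={{c,d,e}}
components per intersection:
  U1: {{b},{a,b},{b,e},{a,b,e}} {{d},{a,d},{c,d},{d,e},{d,f},{a,d,f},{c,d,e}}
  U2: {{b},{a,b},{b,e},{a,b,e}} {{c},{f},{a,f},{c,d},{c,e},{c,f},{d,f},{a,d,f},{c,d,e}}
  U3: {{b},{e},{a,b},{a,e},{b,e},{c,e},{d,e},{a,b,e},{c,d,e}}
  U4: {{a},{c},{d},{a,b},{a,d},{a,e},{a,f},{c,d},{c,e},{c,f},{d,e},{d,f},{a,b,e},{a,d,f},{c,d,e}}
  U5: {{c},{d},{a,d},{c,d},{c,e},{c,f},{d,e},{d,f},{a,d,f},{c,d,e}}
  U12: {{b},{a,b},{b,e},{a,b,e}} {{c,d},{c,d,e}} {{d,f},{a,d,f}}
  U13: {{b},{a,b},{b,e},{a,b,e}} {{d,e},{c,d,e}}
  U14: {{d},{a,d},{c,d},{d,e},{d,f},{a,d,f},{c,d,e}} {{a,b},{a,b,e}}
  U15: {{d},{a,d},{c,d},{d,e},{d,f},{a,d,f},{c,d,e}}
  U23: {{b},{a,b},{b,e},{a,b,e}} {{c,e},{c,d,e}}
  U24: {{c},{c,d},{c,e},{c,f},{c,d,e}} {{a,b},{a,b,e}} {{a,f},{d,f},{a,d,f}}
  U25: {{c},{c,d},{c,e},{c,f},{c,d,e}} {{d,f},{a,d,f}}
  U34: {{a,b},{a,e},{a,b,e}} {{c,e},{d,e},{c,d,e}}
  U35: {{c,e},{d,e},{c,d,e}}
  U45: {{c},{d},{a,d},{c,d},{c,e},{c,f},{d,e},{d,f},{a,d,f},{c,d,e}}
  U123: {{b},{a,b},{b,e},{a,b,e}} {{c,d,e}}
  U124: {{a,b},{a,b,e}} {{c,d},{c,d,e}} {{d,f},{a,d,f}}
  U125: {{c,d},{c,d,e}} {{d,f},{a,d,f}}
  U134: {{a,b},{a,b,e}} {{d,e},{c,d,e}}
  U135: {{d,e},{c,d,e}}
  U145: {{d},{a,d},{c,d},{d,e},{d,f},{a,d,f},{c,d,e}}
  U234: {{a,b},{a,b,e}} {{c,e},{c,d,e}}
  U235: {{c,e},{c,d,e}}
  U245: {{c},{c,d},{c,e},{c,f},{c,d,e}} {{d,f},{a,d,f}}
  U345: {{c,e},{d,e},{c,d,e}}
  U1234: {{a,b},{a,b,e}} {{c,d,e}}
  U1235: {{c,d,e}}
  U1245: {{c,d},{c,d,e}} {{d,f},{a,d,f}}
  U1345: {{d,e},{c,d,e}}
  U2345: {{c,e},{c,d,e}}
  U12345: {{c,d,e}}
C dims 7,19,17,7; δ0: rk 6, SNF 1^6; δ1: rk 11, SNF 1^11; δ2: rk 6, SNF 1^6
degree 0: 7−6−0 = 1 → Ȟ^0 ≅ Z
degree 1: 19−11−6 = 2 → Ȟ^1 ≅ Z^2
degree 2: 17−6−11 = 0 → Ȟ^2 ≅ 0

Ȟ^0(U;F) ≅ Z, Ȟ^1(U;F) ≅ Z^2, Ȟ^2(U;F) ≅ 0


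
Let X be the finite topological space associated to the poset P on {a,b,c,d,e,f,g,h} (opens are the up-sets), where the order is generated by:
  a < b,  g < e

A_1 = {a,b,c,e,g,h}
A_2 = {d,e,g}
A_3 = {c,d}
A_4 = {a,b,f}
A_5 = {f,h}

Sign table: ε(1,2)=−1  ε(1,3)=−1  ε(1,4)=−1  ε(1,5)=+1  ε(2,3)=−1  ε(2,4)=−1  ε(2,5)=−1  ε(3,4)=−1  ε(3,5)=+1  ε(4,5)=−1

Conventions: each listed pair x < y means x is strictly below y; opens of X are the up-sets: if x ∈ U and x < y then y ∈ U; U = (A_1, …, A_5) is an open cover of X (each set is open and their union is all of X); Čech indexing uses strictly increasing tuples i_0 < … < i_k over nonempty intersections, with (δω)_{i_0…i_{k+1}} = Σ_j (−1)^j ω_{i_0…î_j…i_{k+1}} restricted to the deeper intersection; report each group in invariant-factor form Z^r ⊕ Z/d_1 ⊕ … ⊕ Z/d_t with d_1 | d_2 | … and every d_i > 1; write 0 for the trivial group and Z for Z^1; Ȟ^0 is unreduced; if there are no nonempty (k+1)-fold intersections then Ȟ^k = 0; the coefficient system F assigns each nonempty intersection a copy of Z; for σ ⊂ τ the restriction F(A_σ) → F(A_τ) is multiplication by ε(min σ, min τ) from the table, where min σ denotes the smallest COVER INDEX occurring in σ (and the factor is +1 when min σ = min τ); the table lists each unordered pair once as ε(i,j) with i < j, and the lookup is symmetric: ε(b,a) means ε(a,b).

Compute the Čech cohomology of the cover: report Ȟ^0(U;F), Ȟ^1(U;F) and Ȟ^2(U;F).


nerve of the cover:
  A12={e,g} A13={c} A14={a,b} A15={h} A23={d} A45={f}
C dims 5,6; δ0: rk 5, SNF 1^4·2
Ȟ^0 = (5 − 5) − 0 = 0, so Ȟ^0 ≅ 0
Ȟ^1 = (6 − 0) − 5 = 1 plus torsion [2], so Ȟ^1 ≅ Z ⊕ Z/2
Ȟ^2 = (0 − 0) − 0 = 0, so Ȟ^2 ≅ 0

Ȟ^0 ≅ 0; Ȟ^1 ≅ Z ⊕ Z/2; Ȟ^2 ≅ 0


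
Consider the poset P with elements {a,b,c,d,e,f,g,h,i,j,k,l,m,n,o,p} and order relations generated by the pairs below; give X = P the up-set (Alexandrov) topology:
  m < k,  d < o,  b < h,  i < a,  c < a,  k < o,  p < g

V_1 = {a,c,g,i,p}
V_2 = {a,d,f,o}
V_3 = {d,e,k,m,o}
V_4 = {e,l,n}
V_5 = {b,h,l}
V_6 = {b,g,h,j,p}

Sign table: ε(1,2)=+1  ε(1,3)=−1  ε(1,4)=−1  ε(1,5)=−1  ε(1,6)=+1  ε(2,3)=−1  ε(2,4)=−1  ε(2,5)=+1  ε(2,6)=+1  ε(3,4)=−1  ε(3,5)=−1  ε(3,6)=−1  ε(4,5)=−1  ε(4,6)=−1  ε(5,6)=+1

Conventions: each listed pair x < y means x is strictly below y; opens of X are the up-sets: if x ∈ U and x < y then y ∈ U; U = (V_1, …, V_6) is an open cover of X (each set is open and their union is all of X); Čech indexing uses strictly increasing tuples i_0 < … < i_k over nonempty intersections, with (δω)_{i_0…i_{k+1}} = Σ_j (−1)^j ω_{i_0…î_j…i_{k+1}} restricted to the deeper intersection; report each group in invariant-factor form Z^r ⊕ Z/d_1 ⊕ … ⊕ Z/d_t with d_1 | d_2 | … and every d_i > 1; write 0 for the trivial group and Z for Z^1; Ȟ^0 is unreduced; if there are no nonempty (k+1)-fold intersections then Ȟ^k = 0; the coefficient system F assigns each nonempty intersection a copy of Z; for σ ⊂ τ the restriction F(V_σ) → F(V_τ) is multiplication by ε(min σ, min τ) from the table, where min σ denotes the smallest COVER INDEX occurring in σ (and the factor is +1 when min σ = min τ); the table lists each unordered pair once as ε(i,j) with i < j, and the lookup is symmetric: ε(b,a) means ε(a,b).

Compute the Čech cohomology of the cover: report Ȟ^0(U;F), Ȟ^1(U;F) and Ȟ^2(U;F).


cover nerve:
  V12={a} V16={g,p} V23={d,o} V34={e} V45={l} V56={b,h}
C dims 6,6; δ0: rk 6, SNF 1^5·2
Ȟ^0: (6−6)−0=0 ⇒ 0
Ȟ^1: (6−0)−6=0 plus torsion [2] ⇒ Z/2
Ȟ^2: (0−0)−0=0 ⇒ 0

Ȟ^0(U;F) ≅ 0, Ȟ^1(U;F) ≅ Z/2, Ȟ^2(U;F) ≅ 0


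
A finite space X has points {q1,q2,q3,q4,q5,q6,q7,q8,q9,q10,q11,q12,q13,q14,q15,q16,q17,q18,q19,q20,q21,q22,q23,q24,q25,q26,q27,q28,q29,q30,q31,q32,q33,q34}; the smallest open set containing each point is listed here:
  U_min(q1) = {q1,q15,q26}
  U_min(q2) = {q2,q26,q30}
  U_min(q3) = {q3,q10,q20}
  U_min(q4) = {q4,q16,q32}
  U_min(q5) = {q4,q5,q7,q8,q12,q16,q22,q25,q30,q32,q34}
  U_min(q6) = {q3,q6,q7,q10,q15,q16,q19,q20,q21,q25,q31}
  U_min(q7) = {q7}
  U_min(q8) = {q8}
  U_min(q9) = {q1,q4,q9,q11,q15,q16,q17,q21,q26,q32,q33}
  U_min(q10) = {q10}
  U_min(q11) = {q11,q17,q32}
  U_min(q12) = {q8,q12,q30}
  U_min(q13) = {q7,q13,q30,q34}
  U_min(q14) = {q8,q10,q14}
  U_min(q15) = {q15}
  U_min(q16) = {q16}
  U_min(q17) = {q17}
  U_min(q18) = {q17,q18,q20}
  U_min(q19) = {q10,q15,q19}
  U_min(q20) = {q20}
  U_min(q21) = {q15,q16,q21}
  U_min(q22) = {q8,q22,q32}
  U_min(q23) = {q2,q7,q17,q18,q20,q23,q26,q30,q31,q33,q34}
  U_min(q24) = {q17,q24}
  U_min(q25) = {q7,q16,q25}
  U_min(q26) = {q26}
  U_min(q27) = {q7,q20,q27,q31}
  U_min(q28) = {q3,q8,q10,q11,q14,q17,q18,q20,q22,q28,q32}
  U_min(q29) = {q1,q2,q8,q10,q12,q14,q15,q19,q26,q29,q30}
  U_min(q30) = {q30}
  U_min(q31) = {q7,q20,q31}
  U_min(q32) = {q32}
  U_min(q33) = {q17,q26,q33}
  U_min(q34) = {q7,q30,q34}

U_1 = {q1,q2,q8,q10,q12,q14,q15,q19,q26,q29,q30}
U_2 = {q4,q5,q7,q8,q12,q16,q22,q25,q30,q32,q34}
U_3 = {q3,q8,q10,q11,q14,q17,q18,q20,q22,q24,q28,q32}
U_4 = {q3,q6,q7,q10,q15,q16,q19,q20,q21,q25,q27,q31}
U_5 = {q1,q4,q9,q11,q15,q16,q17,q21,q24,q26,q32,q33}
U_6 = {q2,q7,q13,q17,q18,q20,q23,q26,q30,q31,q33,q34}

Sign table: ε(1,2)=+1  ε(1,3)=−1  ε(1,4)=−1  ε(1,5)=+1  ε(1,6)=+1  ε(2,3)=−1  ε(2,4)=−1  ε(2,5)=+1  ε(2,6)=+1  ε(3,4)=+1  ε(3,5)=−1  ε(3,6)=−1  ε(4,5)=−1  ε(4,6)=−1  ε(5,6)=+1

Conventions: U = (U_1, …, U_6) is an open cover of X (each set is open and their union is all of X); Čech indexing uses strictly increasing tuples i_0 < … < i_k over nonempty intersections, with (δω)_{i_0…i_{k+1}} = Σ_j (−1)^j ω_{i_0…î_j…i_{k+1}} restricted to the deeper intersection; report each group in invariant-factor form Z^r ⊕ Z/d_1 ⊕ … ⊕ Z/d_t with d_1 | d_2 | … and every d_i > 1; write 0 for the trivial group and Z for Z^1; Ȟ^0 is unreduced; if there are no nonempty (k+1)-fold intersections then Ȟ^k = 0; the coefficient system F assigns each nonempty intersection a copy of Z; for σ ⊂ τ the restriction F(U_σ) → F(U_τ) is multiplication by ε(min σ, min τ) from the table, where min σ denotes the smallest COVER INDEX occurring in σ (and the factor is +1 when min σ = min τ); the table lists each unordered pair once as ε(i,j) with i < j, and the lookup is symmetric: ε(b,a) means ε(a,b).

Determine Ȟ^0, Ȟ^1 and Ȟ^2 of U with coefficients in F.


intersection data:
  U12={q8,q12,q30} U13={q8,q10,q14} U14={q10,q15,q19} U15={q1,q15,q26} U16={q2,q26,q30} U23={q8,q22,q32} U24={q7,q16,q25} U25={q4,q16,q32} U26={q7,q30,q34} U34={q3,q10,q20} U35={q11,q17,q24,q32} U36={q17,q18,q20} U45={q15,q16,q21} U46={q7,q20,q31} U56={q17,q26,q33}
  U123={q8} U126={q30} U134={q10} U145={q15} U156={q26} U235={q32} U245={q16} U246={q7} U346={q20} U356={q17}
C dims 6,15,10; δ0: rk 5, SNF 1^5; δ1: rk 10, SNF 1^9·2
Ȟ^0 = (6 − 5) − 0 = 1, so Ȟ^0 ≅ Z
Ȟ^1 = (15 − 10) − 5 = 0, so Ȟ^1 ≅ 0
Ȟ^2 = (10 − 0) − 10 = 0 plus torsion [2], so Ȟ^2 ≅ Z/2

Ȟ^0 = Z; Ȟ^1 = 0; Ȟ^2 = Z/2


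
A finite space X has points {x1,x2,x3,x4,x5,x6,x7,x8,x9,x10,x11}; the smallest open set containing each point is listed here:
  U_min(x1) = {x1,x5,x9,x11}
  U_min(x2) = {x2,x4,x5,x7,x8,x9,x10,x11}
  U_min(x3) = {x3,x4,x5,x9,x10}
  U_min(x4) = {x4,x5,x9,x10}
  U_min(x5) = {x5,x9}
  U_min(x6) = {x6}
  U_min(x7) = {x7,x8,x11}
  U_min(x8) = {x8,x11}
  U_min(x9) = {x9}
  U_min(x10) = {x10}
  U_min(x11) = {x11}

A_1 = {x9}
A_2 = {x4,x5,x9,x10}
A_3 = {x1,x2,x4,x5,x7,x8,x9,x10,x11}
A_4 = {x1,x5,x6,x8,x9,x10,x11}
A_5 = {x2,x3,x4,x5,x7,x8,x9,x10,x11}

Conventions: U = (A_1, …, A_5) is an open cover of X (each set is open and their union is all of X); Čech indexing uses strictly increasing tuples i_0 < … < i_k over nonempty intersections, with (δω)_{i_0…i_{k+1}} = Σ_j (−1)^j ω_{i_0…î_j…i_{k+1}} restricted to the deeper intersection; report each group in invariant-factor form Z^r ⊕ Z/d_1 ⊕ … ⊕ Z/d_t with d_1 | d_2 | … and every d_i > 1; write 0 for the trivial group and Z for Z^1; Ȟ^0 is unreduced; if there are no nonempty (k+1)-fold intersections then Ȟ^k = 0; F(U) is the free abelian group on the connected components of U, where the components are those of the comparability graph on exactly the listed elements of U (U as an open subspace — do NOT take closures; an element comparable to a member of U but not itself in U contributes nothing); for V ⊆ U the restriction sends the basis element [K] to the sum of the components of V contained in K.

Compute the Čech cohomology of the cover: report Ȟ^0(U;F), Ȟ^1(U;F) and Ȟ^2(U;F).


Ȟ^0 ≅ Z^2,  Ȟ^1 ≅ 0,  Ȟ^2 ≅ 0

cover nerve:
  A12={x9} A13={x9} A14={x9} A15={x9} A23={x4,x5,x9,x10} A24={x5,x9,x10} A25={x4,x5,x9,x10} A34={x1,x5,x8,x9,x10,x11} A35={x2,x4,x5,x7,x8,x9,x10,x11} A45={x5,x8,x9,x10,x11}
  A123={x9} A124={x9} A125={x9} A134={x9} A135={x9} A145={x9} A234={x5,x9,x10} A235={x4,x5,x9,x10} A245={x5,x9,x10} A345={x5,x8,x9,x10,x11}
  A1234={x9} A1235={x9} A1245={x9} A1345={x9} A2345={x5,x9,x10}
  A12345={x9}
components per intersection:
  A1: {x9}
  A2: {x4,x5,x9,x10}
  A3: {x1,x2,x4,x5,x7,x8,x9,x10,x11}
  A4: {x1,x5,x8,x9,x11} {x6} {x10}
  A5: {x2,x3,x4,x5,x7,x8,x9,x10,x11}
  A12: {x9}
  A13: {x9}
  A14: {x9}
  A15: {x9}
  A23: {x4,x5,x9,x10}
  A24: {x5,x9} {x10}
  A25: {x4,x5,x9,x10}
  A34: {x1,x5,x8,x9,x11} {x10}
  A35: {x2,x4,x5,x7,x8,x9,x10,x11}
  A45: {x5,x9} {x8,x11} {x10}
  A123: {x9}
  A124: {x9}
  A125: {x9}
  A134: {x9}
  A135: {x9}
  A145: {x9}
  A234: {x5,x9} {x10}
  A235: {x4,x5,x9,x10}
  A245: {x5,x9} {x10}
  A345: {x5,x9} {x8,x11} {x10}
  A1234: {x9}
  A1235: {x9}
  A1245: {x9}
  A1345: {x9}
  A2345: {x5,x9} {x10}
  A12345: {x9}
C dims 7,14,14,6; δ0: rk 5, SNF 1^5; δ1: rk 9, SNF 1^9; δ2: rk 5, SNF 1^5
Ȟ^0: (7−5)−0=2 ⇒ Z^2
Ȟ^1: (14−9)−5=0 ⇒ 0
Ȟ^2: (14−5)−9=0 ⇒ 0


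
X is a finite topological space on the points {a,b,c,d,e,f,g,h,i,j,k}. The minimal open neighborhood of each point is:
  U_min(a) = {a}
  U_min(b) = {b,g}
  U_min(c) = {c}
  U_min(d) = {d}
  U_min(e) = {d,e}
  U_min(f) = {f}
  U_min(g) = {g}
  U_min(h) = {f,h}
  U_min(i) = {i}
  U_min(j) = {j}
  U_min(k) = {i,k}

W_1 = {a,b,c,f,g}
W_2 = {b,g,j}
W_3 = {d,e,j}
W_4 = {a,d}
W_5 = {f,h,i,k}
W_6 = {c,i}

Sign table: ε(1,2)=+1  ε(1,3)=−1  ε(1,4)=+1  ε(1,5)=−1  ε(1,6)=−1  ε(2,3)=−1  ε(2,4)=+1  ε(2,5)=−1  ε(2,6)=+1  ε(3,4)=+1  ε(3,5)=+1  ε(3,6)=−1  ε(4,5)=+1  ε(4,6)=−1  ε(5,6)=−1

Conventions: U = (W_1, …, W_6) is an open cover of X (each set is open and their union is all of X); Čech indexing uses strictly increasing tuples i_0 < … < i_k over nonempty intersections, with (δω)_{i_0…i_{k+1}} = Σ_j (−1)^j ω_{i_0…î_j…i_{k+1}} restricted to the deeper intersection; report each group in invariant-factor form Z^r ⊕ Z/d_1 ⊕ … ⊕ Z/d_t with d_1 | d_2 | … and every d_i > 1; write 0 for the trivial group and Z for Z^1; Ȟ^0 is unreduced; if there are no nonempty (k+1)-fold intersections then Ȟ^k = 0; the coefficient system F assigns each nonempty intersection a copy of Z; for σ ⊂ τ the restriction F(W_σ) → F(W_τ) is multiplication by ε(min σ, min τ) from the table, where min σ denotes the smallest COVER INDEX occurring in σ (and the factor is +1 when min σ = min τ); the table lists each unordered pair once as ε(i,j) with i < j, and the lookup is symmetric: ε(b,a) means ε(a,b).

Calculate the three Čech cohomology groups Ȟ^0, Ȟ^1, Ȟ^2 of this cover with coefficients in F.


nerve of the cover:
  W12={b,g} W14={a} W15={f} W16={c} W23={j} W34={d} W56={i}
C dims 6,7; δ0: rk 6, SNF 1^5·2
Ȟ^0 = (6 − 6) − 0 = 0, so Ȟ^0 ≅ 0
Ȟ^1 = (7 − 0) − 6 = 1 plus torsion [2], so Ȟ^1 ≅ Z ⊕ Z/2
Ȟ^2 = (0 − 0) − 0 = 0, so Ȟ^2 ≅ 0

Ȟ^0 = 0, Ȟ^1 = Z ⊕ Z/2, Ȟ^2 = 0


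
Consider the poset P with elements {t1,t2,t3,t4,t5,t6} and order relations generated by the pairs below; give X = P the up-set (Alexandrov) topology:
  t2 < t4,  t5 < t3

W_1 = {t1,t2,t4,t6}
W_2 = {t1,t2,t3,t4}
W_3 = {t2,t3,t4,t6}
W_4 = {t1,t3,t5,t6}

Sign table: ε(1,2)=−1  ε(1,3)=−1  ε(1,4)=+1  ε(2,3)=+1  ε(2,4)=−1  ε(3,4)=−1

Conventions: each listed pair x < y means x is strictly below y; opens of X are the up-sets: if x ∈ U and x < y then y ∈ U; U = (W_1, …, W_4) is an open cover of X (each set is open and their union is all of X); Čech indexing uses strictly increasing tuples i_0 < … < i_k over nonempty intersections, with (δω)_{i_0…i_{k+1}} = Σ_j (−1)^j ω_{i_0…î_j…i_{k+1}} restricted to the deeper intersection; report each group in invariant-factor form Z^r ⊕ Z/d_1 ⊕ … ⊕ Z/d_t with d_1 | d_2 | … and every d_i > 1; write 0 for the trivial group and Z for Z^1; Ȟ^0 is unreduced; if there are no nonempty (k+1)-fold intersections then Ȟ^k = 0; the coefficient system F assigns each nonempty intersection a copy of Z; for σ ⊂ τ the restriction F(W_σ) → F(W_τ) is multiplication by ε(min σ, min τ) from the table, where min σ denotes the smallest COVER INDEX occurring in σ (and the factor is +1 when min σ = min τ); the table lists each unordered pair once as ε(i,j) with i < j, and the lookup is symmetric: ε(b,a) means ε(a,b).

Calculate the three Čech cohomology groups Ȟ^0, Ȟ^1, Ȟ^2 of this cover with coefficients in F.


intersection data:
  W12={t1,t2,t4} W13={t2,t4,t6} W14={t1,t6} W23={t2,t3,t4} W24={t1,t3} W34={t3,t6}
  W123={t2,t4} W124={t1} W134={t6} W234={t3}
C dims 4,6,4; δ0: rk 3, SNF 1^3; δ1: rk 3, SNF 1^3
Ȟ^0 = (4 − 3) − 0 = 1, so Ȟ^0 ≅ Z
Ȟ^1 = (6 − 3) − 3 = 0, so Ȟ^1 ≅ 0
Ȟ^2 = (4 − 0) − 3 = 1, so Ȟ^2 ≅ Z

Ȟ^0 ≅ Z, Ȟ^1 ≅ 0, Ȟ^2 ≅ Z
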